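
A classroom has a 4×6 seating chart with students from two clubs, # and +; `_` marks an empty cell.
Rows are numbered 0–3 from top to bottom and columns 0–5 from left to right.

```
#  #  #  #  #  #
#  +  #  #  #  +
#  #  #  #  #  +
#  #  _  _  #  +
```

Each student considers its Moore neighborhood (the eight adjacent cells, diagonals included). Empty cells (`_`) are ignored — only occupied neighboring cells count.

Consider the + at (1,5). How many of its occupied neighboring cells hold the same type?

Occupied neighbors of (1,5): (0,4)=#, (0,5)=#, (1,4)=#, (2,4)=#, (2,5)=+.
Same type (+): 1 of 5.

1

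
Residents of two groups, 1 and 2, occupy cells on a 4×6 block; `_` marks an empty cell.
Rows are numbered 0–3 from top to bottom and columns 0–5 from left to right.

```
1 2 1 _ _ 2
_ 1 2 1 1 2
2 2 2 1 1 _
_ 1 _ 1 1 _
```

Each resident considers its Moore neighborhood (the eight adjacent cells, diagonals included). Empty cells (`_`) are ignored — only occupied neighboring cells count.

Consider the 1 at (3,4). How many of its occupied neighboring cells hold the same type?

3

Occupied neighbors of (3,4): (2,3)=1, (2,4)=1, (3,3)=1.
Same type (1): 3 of 3.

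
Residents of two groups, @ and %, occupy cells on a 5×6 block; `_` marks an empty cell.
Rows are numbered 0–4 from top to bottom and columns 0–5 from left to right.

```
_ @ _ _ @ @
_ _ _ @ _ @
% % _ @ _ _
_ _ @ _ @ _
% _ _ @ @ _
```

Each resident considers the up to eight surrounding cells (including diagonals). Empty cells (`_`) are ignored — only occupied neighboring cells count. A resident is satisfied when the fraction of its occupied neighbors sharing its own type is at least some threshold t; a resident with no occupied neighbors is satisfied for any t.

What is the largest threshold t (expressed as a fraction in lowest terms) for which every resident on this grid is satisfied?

1/2

(0,1)@ — no occupied neighbors
(0,4)@ 3/3
(0,5)@ 2/2
(1,3)@ 2/2
(1,5)@ 2/2
(2,0)% 1/1
(2,1)% 1/2
(2,3)@ 3/3
(3,2)@ 2/3
(3,4)@ 3/3
(4,0)% — no occupied neighbors
(4,3)@ 3/3
(4,4)@ 2/2
The smallest same-type fraction is 1/2 at (2,1), which reduces to 1/2. Any threshold above that leaves this resident unsatisfied.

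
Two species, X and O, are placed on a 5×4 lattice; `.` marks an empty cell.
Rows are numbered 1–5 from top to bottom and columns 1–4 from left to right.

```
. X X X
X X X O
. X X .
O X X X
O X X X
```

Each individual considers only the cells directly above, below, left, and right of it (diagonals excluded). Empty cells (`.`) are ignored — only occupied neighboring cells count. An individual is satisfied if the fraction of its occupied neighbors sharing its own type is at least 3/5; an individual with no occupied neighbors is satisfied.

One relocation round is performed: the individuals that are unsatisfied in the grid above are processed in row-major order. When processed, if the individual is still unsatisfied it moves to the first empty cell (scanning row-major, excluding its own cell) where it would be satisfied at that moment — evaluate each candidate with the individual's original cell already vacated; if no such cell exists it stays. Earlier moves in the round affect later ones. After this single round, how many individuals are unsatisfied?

Initially unsatisfied (in order): (1,4), (2,4), (4,1), (5,1).
  (1,4) → (1,1).
  (2,4): no empty cell satisfies it; stays.
  (4,1): no empty cell satisfies it; stays.
  (5,1): no empty cell satisfies it; stays.
Resulting grid:
X X X .
X X X O
. X X .
O X X X
O X X X
Unsatisfied now: (2,4), (4,1), (5,1).

3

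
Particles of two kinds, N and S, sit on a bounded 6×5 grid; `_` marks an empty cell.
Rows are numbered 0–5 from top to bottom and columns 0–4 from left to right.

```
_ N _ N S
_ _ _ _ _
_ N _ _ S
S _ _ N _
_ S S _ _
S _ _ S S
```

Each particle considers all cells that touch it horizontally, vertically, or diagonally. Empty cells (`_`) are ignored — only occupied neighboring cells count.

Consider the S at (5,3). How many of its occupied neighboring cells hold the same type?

Occupied neighbors of (5,3): (4,2)=S, (5,4)=S.
Same type (S): 2 of 2.

2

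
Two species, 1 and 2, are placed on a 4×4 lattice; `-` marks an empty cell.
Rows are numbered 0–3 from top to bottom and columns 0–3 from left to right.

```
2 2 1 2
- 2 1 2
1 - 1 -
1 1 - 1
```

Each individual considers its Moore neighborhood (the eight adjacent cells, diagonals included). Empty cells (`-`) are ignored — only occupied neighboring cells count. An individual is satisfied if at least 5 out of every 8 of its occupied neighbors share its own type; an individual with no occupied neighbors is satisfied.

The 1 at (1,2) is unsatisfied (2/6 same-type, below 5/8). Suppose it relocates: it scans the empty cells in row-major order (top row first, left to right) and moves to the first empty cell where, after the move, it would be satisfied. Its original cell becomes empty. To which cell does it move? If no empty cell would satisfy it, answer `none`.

(2,1)

Vacating (1,2). Empty cells in order:
  (1,0): 1/4 same-type → still unsatisfied.
  (2,1): 4/5 same-type → satisfied — stop here.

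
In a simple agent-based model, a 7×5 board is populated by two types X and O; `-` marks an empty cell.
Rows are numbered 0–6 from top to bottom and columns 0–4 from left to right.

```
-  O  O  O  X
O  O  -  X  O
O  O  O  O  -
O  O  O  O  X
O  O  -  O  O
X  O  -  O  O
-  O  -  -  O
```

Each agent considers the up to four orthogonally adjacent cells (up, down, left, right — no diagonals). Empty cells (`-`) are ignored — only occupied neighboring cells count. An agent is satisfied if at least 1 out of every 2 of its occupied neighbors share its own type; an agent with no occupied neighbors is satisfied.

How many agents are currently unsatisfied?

6

Row 0: (0,1)O 2/2 ✓ · (0,2)O 2/2 ✓ · (0,3)O 1/3 ✗ · (0,4)X 0/2 ✗
Row 1: (1,0)O 2/2 ✓ · (1,1)O 3/3 ✓ · (1,3)X 0/3 ✗ · (1,4)O 0/2 ✗
Row 2: (2,0)O 3/3 ✓ · (2,1)O 4/4 ✓ · (2,2)O 3/3 ✓ · (2,3)O 2/3 ✓
Row 3: (3,0)O 3/3 ✓ · (3,1)O 4/4 ✓ · (3,2)O 3/3 ✓ · (3,3)O 3/4 ✓ · (3,4)X 0/2 ✗
Row 4: (4,0)O 2/3 ✓ · (4,1)O 3/3 ✓ · (4,3)O 3/3 ✓ · (4,4)O 2/3 ✓
Row 5: (5,0)X 0/2 ✗ · (5,1)O 2/3 ✓ · (5,3)O 2/2 ✓ · (5,4)O 3/3 ✓
Row 6: (6,1)O 1/1 ✓ · (6,4)O 1/1 ✓
Unsatisfied: (0,3), (0,4), (1,3), (1,4), (3,4), (5,0) — 6 in total.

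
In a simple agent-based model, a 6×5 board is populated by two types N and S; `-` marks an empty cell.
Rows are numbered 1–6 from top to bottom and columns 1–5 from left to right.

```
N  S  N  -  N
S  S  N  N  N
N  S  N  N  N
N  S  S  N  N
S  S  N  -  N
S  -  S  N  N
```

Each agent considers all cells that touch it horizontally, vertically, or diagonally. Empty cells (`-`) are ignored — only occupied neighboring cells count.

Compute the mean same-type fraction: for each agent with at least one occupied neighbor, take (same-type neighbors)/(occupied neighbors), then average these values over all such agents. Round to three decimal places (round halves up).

Row 1: (1,1)N 0/3 · (1,2)S 2/5 · (1,3)N 2/4 · (1,5)N 2/2
Row 2: (2,1)S 3/5 · (2,2)S 3/8 · (2,3)N 4/7 · (2,4)N 7/7 · (2,5)N 4/4
Row 3: (3,1)N 1/5 · (3,2)S 4/8 · (3,3)N 4/8 · (3,4)N 7/8 · (3,5)N 5/5
Row 4: (4,1)N 1/5 · (4,2)S 4/8 · (4,3)S 3/7 · (4,4)N 6/7 · (4,5)N 4/4
Row 5: (5,1)S 3/4 · (5,2)S 5/7 · (5,3)N 2/6 · (5,5)N 4/4
Row 6: (6,1)S 2/2 · (6,3)S 1/3 · (6,4)N 3/4 · (6,5)N 2/2
Sum over 27 agents: 0/3 + 2/5 + 2/4 + 2/2 + 3/5 + 3/8 + 4/7 + 7/7 + 4/4 + 1/5 + 4/8 + 4/8 + 7/8 + 5/5 + 1/5 + 4/8 + 3/7 + 6/7 + 4/4 + 3/4 + 5/7 + 2/6 + 4/4 + 2/2 + 1/3 + 3/4 + 2/2 = 7303/420; mean = 7303/420 ÷ 27 = 7303/11340 = 0.644003… → 0.644.

0.644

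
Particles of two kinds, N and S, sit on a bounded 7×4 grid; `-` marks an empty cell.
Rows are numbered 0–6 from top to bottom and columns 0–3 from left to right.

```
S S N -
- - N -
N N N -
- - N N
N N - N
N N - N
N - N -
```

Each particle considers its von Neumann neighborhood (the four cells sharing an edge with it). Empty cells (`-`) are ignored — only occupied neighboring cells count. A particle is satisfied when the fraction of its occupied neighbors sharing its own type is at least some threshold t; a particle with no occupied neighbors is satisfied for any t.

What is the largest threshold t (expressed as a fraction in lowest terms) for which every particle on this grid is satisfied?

1/2

Row 0: (0,0)S 1/1 · (0,1)S 1/2 · (0,2)N 1/2
Row 1: (1,2)N 2/2
Row 2: (2,0)N 1/1 · (2,1)N 2/2 · (2,2)N 3/3
Row 3: (3,2)N 2/2 · (3,3)N 2/2
Row 4: (4,0)N 2/2 · (4,1)N 2/2 · (4,3)N 2/2
Row 5: (5,0)N 3/3 · (5,1)N 2/2 · (5,3)N 1/1
Row 6: (6,0)N 1/1 · (6,2)N — no occupied neighbors
The smallest same-type fraction is 1/2 at (0,1), which reduces to 1/2. Any threshold above that leaves this particle unsatisfied.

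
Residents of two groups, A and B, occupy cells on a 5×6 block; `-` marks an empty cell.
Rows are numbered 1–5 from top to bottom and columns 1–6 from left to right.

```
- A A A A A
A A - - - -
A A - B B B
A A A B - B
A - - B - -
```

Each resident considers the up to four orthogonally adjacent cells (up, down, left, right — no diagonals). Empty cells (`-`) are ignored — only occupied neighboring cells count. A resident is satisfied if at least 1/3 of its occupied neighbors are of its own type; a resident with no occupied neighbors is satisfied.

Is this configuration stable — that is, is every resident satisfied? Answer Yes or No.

Yes

Row 1: (1,2)A 2/2 ok · (1,3)A 2/2 ok · (1,4)A 2/2 ok · (1,5)A 2/2 ok · (1,6)A 1/1 ok
Row 2: (2,1)A 2/2 ok · (2,2)A 3/3 ok
Row 3: (3,1)A 3/3 ok · (3,2)A 3/3 ok · (3,4)B 2/2 ok · (3,5)B 2/2 ok · (3,6)B 2/2 ok
Row 4: (4,1)A 3/3 ok · (4,2)A 3/3 ok · (4,3)A 1/2 ok · (4,4)B 2/3 ok · (4,6)B 1/1 ok
Row 5: (5,1)A 1/1 ok · (5,4)B 1/1 ok
All meet the threshold, so the configuration is stable.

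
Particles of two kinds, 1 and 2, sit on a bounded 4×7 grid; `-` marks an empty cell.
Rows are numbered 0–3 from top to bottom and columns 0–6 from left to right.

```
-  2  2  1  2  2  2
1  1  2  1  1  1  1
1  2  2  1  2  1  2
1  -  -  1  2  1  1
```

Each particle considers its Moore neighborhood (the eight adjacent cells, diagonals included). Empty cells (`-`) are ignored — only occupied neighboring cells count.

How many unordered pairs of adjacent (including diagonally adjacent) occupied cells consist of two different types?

42

Scan each occupied cell's neighbors to the right and below (and the two forward diagonals) so each pair is counted once.
From row 0: 15 unlike of 22 pairs (running 15/22).
From row 1: 12 unlike of 25 pairs (running 27/47).
From row 2: 13 unlike of 19 pairs (running 40/66).
From row 3: 2 unlike of 3 pairs (running 42/69).
Total adjacent occupied pairs: 69; unlike-type pairs: 42.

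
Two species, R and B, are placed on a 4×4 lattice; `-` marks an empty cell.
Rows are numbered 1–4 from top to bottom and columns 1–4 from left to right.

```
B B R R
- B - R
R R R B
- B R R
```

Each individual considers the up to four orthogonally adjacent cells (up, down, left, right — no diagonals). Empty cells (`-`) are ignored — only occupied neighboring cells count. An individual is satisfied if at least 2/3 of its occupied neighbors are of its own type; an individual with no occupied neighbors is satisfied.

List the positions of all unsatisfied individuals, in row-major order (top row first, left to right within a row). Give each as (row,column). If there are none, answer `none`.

(1,3), (2,2), (2,4), (3,2), (3,4), (4,2), (4,4)

(1,1)B 1/1 satisfied
(1,2)B 2/3 satisfied
(1,3)R 1/2 not
(1,4)R 2/2 satisfied
(2,2)B 1/2 not
(2,4)R 1/2 not
(3,1)R 1/1 satisfied
(3,2)R 2/4 not
(3,3)R 2/3 satisfied
(3,4)B 0/3 not
(4,2)B 0/2 not
(4,3)R 2/3 satisfied
(4,4)R 1/2 not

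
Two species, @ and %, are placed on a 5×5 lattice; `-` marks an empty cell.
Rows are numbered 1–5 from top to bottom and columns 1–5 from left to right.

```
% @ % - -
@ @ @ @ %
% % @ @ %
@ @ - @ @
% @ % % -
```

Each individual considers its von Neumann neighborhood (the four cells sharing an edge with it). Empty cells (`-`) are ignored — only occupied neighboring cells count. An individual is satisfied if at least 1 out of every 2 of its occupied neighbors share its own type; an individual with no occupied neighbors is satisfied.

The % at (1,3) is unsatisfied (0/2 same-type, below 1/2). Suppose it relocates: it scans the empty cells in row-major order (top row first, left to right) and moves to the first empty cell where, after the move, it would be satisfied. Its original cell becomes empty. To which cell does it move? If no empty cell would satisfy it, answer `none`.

Vacating (1,3). Empty cells in order:
  (1,4): 0/1 same-type → still unsatisfied.
  (1,5): 1/1 same-type → satisfied — stop here.

(1,5)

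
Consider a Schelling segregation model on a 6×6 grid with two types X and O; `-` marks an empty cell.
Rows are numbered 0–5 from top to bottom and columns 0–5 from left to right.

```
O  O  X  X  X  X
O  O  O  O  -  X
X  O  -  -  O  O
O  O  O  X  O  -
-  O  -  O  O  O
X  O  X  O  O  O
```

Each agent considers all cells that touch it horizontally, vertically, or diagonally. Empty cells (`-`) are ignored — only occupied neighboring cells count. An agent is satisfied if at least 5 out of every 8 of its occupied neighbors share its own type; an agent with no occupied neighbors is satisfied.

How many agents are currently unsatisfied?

10

(0,0)O 3/3 satisfied
(0,1)O 4/5 satisfied
(0,2)X 1/5 not
(0,3)X 2/4 not
(0,4)X 3/4 satisfied
(0,5)X 2/2 satisfied
(1,0)O 4/5 satisfied
(1,1)O 5/7 satisfied
(1,2)O 4/6 satisfied
(1,3)O 2/5 not
(1,5)X 2/4 not
(2,0)X 0/5 not
(2,1)O 6/7 satisfied
(2,4)O 3/5 not
(2,5)O 2/3 satisfied
(3,0)O 3/4 satisfied
(3,1)O 4/5 satisfied
(3,2)O 4/5 satisfied
(3,3)X 0/5 not
(3,4)O 5/6 satisfied
(4,1)O 4/6 satisfied
(4,3)O 5/7 satisfied
(4,4)O 6/7 satisfied
(4,5)O 4/4 satisfied
(5,0)X 0/2 not
(5,1)O 1/3 not
(5,2)X 0/4 not
(5,3)O 3/4 satisfied
(5,4)O 5/5 satisfied
(5,5)O 3/3 satisfied
Unsatisfied: (0,2), (0,3), (1,3), (1,5), (2,0), (2,4), (3,3), (5,0), (5,1), (5,2) — 10 in total.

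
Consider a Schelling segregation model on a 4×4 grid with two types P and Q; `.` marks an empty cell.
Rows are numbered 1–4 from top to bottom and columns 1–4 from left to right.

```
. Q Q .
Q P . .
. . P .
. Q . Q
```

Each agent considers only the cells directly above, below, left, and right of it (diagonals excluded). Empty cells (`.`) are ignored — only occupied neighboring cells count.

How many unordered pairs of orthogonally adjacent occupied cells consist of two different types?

2

Scan each occupied cell's neighbors to the right and below so each pair is counted once.
Row 1: Q(1,2)–Q(1,3)= Q(1,2)–P(2,2)≠  → 1/2 unlike.
Row 2: Q(2,1)–P(2,2)≠  → 1/1 unlike.
Total adjacent occupied pairs: 3; unlike-type pairs: 2.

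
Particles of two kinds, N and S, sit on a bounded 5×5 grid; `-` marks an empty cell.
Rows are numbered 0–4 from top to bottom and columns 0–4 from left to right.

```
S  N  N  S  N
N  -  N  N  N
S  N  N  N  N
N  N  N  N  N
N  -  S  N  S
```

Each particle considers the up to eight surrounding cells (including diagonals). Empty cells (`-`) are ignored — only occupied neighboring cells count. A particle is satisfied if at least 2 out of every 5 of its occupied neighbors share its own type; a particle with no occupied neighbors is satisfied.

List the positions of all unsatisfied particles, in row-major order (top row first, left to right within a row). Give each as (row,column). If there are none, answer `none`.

Row 0: (0,0)S 0/2 ✗ · (0,1)N 3/4 ✓ · (0,2)N 3/4 ✓ · (0,3)S 0/5 ✗ · (0,4)N 2/3 ✓
Row 1: (1,0)N 2/4 ✓ · (1,2)N 6/7 ✓ · (1,3)N 7/8 ✓ · (1,4)N 4/5 ✓
Row 2: (2,0)S 0/4 ✗ · (2,1)N 6/7 ✓ · (2,2)N 7/7 ✓ · (2,3)N 8/8 ✓ · (2,4)N 5/5 ✓
Row 3: (3,0)N 3/4 ✓ · (3,1)N 5/7 ✓ · (3,2)N 6/7 ✓ · (3,3)N 6/8 ✓ · (3,4)N 4/5 ✓
Row 4: (4,0)N 2/2 ✓ · (4,2)S 0/4 ✗ · (4,3)N 3/5 ✓ · (4,4)S 0/3 ✗

(0,0), (0,3), (2,0), (4,2), (4,4)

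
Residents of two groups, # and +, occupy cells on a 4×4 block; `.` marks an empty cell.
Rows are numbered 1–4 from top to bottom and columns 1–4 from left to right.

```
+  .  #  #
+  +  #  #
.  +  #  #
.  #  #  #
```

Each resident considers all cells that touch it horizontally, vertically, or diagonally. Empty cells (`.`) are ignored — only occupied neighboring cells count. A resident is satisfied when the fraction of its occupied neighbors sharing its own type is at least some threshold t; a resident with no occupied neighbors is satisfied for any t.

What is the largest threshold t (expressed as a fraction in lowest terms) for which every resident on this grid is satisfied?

(1,1)+ 2/2
(1,3)# 3/4
(1,4)# 3/3
(2,1)+ 3/3
(2,2)+ 3/6
(2,3)# 5/7
(2,4)# 5/5
(3,2)+ 2/6
(3,3)# 6/8
(3,4)# 5/5
(4,2)# 2/3
(4,3)# 4/5
(4,4)# 3/3
The smallest same-type fraction is 2/6 at (3,2), which reduces to 1/3. Any threshold above that leaves this resident unsatisfied.

1/3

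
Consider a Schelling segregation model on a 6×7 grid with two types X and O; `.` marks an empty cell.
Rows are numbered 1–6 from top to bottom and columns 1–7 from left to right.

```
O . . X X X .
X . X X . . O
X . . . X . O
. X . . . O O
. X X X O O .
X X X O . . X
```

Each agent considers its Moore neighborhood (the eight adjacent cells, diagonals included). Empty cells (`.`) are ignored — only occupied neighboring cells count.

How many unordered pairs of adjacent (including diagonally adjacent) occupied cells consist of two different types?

8

Scan each occupied cell's neighbors to the right and below (and the two forward diagonals) so each pair is counted once.
Row 1: O(1,1)–X(2,1)≠ X(1,4)–X(1,5)= X(1,4)–X(2,4)= X(1,4)–X(2,3)= X(1,5)–X(1,6)= X(1,5)–X(2,4)= X(1,6)–O(2,7)≠  → 2/7 unlike.
Row 2: X(2,1)–X(3,1)= X(2,3)–X(2,4)= X(2,4)–X(3,5)= O(2,7)–O(3,7)=  → 0/4 unlike.
Row 3: X(3,1)–X(4,2)= X(3,5)–O(4,6)≠ O(3,7)–O(4,7)= O(3,7)–O(4,6)=  → 1/4 unlike.
Row 4: X(4,2)–X(5,2)= X(4,2)–X(5,3)= O(4,6)–O(4,7)= O(4,6)–O(5,6)= O(4,6)–O(5,5)= O(4,7)–O(5,6)=  → 0/6 unlike.
Row 5: X(5,2)–X(5,3)= X(5,2)–X(6,2)= X(5,2)–X(6,3)= X(5,2)–X(6,1)= X(5,3)–X(5,4)= X(5,3)–X(6,3)= X(5,3)–O(6,4)≠ X(5,3)–X(6,2)= X(5,4)–O(5,5)≠ X(5,4)–O(6,4)≠ X(5,4)–X(6,3)= O(5,5)–O(5,6)= O(5,5)–O(6,4)= O(5,6)–X(6,7)≠  → 4/14 unlike.
Row 6: X(6,1)–X(6,2)= X(6,2)–X(6,3)= X(6,3)–O(6,4)≠  → 1/3 unlike.
Total adjacent occupied pairs: 38; unlike-type pairs: 8.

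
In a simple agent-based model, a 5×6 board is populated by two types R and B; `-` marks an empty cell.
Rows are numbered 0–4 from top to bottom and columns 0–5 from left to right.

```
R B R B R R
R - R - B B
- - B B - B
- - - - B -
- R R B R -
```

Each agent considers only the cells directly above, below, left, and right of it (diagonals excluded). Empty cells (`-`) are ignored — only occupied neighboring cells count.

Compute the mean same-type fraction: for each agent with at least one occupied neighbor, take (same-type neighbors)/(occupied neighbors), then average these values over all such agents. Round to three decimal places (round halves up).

0.463

(0,0)R 1/2
(0,1)B 0/2
(0,2)R 1/3
(0,3)B 0/2
(0,4)R 1/3
(0,5)R 1/2
(1,0)R 1/1
(1,2)R 1/2
(1,4)B 1/2
(1,5)B 2/3
(2,2)B 1/2
(2,3)B 1/1
(2,5)B 1/1
(3,4)B 0/1
(4,1)R 1/1
(4,2)R 1/2
(4,3)B 0/2
(4,4)R 0/2
Sum over 18 agents: 1/2 + 0/2 + 1/3 + 0/2 + 1/3 + 1/2 + 1/1 + 1/2 + 1/2 + 2/3 + 1/2 + 1/1 + 1/1 + 0/1 + 1/1 + 1/2 + 0/2 + 0/2 = 25/3; mean = 25/3 ÷ 18 = 25/54 = 0.462962… → 0.463.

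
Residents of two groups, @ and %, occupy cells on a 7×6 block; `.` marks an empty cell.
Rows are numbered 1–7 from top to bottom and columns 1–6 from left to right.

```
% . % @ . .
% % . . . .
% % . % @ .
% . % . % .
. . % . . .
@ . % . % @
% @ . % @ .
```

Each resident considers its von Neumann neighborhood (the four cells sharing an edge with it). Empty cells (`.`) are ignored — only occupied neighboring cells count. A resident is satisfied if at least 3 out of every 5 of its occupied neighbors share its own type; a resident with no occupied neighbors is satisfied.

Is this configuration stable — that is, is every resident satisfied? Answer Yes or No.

Row 1: (1,1)% 1/1 satisfied · (1,3)% 0/1 not · (1,4)@ 0/1 not
Row 2: (2,1)% 3/3 satisfied · (2,2)% 2/2 satisfied
Row 3: (3,1)% 3/3 satisfied · (3,2)% 2/2 satisfied · (3,4)% 0/1 not · (3,5)@ 0/2 not
Row 4: (4,1)% 1/1 satisfied · (4,3)% 1/1 satisfied · (4,5)% 0/1 not
Row 5: (5,3)% 2/2 satisfied
Row 6: (6,1)@ 0/1 not · (6,3)% 1/1 satisfied · (6,5)% 0/2 not · (6,6)@ 0/1 not
Row 7: (7,1)% 0/2 not · (7,2)@ 0/1 not · (7,4)% 0/1 not · (7,5)@ 0/2 not
For instance (1,3) has only 0/1 same-type neighbors, below 3/5.

No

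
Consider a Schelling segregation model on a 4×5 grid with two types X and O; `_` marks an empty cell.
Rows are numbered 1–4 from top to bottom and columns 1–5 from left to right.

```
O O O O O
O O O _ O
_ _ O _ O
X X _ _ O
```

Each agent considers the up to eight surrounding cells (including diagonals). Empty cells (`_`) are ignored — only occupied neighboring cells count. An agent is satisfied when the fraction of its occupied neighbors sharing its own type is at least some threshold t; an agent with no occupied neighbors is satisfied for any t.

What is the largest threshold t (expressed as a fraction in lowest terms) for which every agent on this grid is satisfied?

1/2

Row 1: (1,1)O 3/3 · (1,2)O 5/5 · (1,3)O 4/4 · (1,4)O 4/4 · (1,5)O 2/2
Row 2: (2,1)O 3/3 · (2,2)O 6/6 · (2,3)O 5/5 · (2,5)O 3/3
Row 3: (3,3)O 2/3 · (3,5)O 2/2
Row 4: (4,1)X 1/1 · (4,2)X 1/2 · (4,5)O 1/1
The smallest same-type fraction is 1/2 at (4,2), which reduces to 1/2. Any threshold above that leaves this agent unsatisfied.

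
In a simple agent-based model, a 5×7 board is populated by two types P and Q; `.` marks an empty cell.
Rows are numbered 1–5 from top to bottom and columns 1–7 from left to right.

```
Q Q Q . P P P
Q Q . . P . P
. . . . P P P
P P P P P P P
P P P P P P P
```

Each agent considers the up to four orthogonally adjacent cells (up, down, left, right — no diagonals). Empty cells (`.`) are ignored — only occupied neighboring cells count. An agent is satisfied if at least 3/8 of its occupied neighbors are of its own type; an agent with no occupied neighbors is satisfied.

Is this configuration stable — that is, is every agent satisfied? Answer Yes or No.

Row 1: (1,1)Q 2/2 satisfied · (1,2)Q 3/3 satisfied · (1,3)Q 1/1 satisfied · (1,5)P 2/2 satisfied · (1,6)P 2/2 satisfied · (1,7)P 2/2 satisfied
Row 2: (2,1)Q 2/2 satisfied · (2,2)Q 2/2 satisfied · (2,5)P 2/2 satisfied · (2,7)P 2/2 satisfied
Row 3: (3,5)P 3/3 satisfied · (3,6)P 3/3 satisfied · (3,7)P 3/3 satisfied
Row 4: (4,1)P 2/2 satisfied · (4,2)P 3/3 satisfied · (4,3)P 3/3 satisfied · (4,4)P 3/3 satisfied · (4,5)P 4/4 satisfied · (4,6)P 4/4 satisfied · (4,7)P 3/3 satisfied
Row 5: (5,1)P 2/2 satisfied · (5,2)P 3/3 satisfied · (5,3)P 3/3 satisfied · (5,4)P 3/3 satisfied · (5,5)P 3/3 satisfied · (5,6)P 3/3 satisfied · (5,7)P 2/2 satisfied
All meet the threshold, so the configuration is stable.

Yes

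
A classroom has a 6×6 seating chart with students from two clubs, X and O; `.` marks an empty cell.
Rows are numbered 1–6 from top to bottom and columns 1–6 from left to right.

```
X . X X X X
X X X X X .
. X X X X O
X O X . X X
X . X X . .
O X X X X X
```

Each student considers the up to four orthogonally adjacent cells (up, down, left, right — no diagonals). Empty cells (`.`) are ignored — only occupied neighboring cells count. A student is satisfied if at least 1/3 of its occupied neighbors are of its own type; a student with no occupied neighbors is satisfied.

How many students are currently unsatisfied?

3

(1,1)X 1/1 ✓
(1,3)X 2/2 ✓
(1,4)X 3/3 ✓
(1,5)X 3/3 ✓
(1,6)X 1/1 ✓
(2,1)X 2/2 ✓
(2,2)X 3/3 ✓
(2,3)X 4/4 ✓
(2,4)X 4/4 ✓
(2,5)X 3/3 ✓
(3,2)X 2/3 ✓
(3,3)X 4/4 ✓
(3,4)X 3/3 ✓
(3,5)X 3/4 ✓
(3,6)O 0/2 ✗
(4,1)X 1/2 ✓
(4,2)O 0/3 ✗
(4,3)X 2/3 ✓
(4,5)X 2/2 ✓
(4,6)X 1/2 ✓
(5,1)X 1/2 ✓
(5,3)X 3/3 ✓
(5,4)X 2/2 ✓
(6,1)O 0/2 ✗
(6,2)X 1/2 ✓
(6,3)X 3/3 ✓
(6,4)X 3/3 ✓
(6,5)X 2/2 ✓
(6,6)X 1/1 ✓
Unsatisfied: (3,6), (4,2), (6,1) — 3 in total.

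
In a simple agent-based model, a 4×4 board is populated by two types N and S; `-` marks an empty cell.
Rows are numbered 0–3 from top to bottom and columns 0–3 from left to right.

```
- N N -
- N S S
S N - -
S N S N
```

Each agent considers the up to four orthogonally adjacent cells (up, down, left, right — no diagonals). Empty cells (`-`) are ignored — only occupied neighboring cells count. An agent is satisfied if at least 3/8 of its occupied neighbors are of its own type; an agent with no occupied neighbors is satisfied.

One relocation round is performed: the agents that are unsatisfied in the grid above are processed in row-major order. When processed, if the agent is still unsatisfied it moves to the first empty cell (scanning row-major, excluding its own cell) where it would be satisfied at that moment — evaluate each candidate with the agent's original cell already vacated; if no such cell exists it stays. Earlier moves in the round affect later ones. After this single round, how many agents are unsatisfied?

Initially unsatisfied (in order): (1,2), (3,1), (3,2), (3,3).
  (1,2) → (0,3).
  (3,1) → (0,0).
  (3,2) → (2,3).
  (3,3) → (1,0).
Resulting grid:
N N N S
N N - S
S N - S
S - - -
Unsatisfied now: (2,0).

1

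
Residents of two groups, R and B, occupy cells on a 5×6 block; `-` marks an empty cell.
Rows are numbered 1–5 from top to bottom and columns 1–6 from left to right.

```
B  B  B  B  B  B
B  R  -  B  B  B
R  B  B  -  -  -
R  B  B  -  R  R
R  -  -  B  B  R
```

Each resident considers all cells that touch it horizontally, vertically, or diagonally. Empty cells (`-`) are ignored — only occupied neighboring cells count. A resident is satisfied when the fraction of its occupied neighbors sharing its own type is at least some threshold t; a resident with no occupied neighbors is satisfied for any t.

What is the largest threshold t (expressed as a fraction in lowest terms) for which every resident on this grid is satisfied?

1/7

(1,1)B 2/3
(1,2)B 3/4
(1,3)B 3/4
(1,4)B 4/4
(1,5)B 5/5
(1,6)B 3/3
(2,1)B 3/5
(2,2)R 1/7
(2,4)B 5/5
(2,5)B 5/5
(2,6)B 3/3
(3,1)R 2/5
(3,2)B 4/7
(3,3)B 4/5
(4,1)R 2/4
(4,2)B 3/6
(4,3)B 4/4
(4,5)R 2/4
(4,6)R 2/3
(5,1)R 1/2
(5,4)B 2/3
(5,5)B 1/4
(5,6)R 2/3
The smallest same-type fraction is 1/7 at (2,2), which reduces to 1/7. Any threshold above that leaves this resident unsatisfied.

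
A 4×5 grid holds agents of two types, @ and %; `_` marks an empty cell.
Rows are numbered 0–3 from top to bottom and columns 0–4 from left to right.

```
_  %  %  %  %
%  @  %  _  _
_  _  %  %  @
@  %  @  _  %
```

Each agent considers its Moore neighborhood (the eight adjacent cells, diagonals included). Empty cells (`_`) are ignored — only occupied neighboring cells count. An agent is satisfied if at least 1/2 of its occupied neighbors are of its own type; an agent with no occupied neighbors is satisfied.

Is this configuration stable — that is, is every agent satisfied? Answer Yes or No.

Row 0: (0,1)% 3/4 ✓ · (0,2)% 3/4 ✓ · (0,3)% 3/3 ✓ · (0,4)% 1/1 ✓
Row 1: (1,0)% 1/2 ✓ · (1,1)@ 0/5 ✗ · (1,2)% 5/6 ✓
Row 2: (2,2)% 3/5 ✓ · (2,3)% 3/5 ✓ · (2,4)@ 0/2 ✗
Row 3: (3,0)@ 0/1 ✗ · (3,1)% 1/3 ✗ · (3,2)@ 0/3 ✗ · (3,4)% 1/2 ✓
For instance (1,1) has only 0/5 same-type neighbors, below 1/2.

No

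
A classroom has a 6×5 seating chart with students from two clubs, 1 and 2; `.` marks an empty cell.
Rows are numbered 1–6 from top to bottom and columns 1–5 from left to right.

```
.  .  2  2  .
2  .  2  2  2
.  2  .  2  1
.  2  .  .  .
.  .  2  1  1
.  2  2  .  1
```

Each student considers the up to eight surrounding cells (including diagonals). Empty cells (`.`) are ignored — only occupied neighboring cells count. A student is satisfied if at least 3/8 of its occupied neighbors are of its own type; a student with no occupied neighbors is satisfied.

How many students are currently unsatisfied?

Row 1: (1,3)2 3/3 ok · (1,4)2 4/4 ok
Row 2: (2,1)2 1/1 ok · (2,3)2 5/5 ok · (2,4)2 5/6 ok · (2,5)2 3/4 ok
Row 3: (3,2)2 3/3 ok · (3,4)2 3/4 ok · (3,5)1 0/3 unhappy
Row 4: (4,2)2 2/2 ok
Row 5: (5,3)2 3/4 ok · (5,4)1 2/4 ok · (5,5)1 2/2 ok
Row 6: (6,2)2 2/2 ok · (6,3)2 2/3 ok · (6,5)1 2/2 ok
Unsatisfied: (3,5) — 1 in total.

1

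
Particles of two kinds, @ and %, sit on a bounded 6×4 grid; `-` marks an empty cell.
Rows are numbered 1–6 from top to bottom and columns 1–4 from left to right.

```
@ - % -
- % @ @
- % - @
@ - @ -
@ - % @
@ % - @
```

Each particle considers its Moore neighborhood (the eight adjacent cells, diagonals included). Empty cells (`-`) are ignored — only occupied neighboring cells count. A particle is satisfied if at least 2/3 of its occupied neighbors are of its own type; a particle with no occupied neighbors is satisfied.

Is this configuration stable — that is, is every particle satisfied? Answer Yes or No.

(1,1)@ 0/1 unhappy
(1,3)% 1/3 unhappy
(2,2)% 2/4 unhappy
(2,3)@ 2/5 unhappy
(2,4)@ 2/3 ok
(3,2)% 1/4 unhappy
(3,4)@ 3/3 ok
(4,1)@ 1/2 unhappy
(4,3)@ 2/4 unhappy
(5,1)@ 2/3 ok
(5,3)% 1/4 unhappy
(5,4)@ 2/3 ok
(6,1)@ 1/2 unhappy
(6,2)% 1/3 unhappy
(6,4)@ 1/2 unhappy
For instance (1,1) has only 0/1 same-type neighbors, below 2/3.

No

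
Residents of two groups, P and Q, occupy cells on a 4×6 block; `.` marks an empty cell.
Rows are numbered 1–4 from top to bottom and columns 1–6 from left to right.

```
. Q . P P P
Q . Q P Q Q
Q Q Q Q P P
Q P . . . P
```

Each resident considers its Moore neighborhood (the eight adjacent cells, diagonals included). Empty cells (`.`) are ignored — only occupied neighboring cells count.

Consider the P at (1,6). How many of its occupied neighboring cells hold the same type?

1

Occupied neighbors of (1,6): (1,5)=P, (2,5)=Q, (2,6)=Q.
Same type (P): 1 of 3.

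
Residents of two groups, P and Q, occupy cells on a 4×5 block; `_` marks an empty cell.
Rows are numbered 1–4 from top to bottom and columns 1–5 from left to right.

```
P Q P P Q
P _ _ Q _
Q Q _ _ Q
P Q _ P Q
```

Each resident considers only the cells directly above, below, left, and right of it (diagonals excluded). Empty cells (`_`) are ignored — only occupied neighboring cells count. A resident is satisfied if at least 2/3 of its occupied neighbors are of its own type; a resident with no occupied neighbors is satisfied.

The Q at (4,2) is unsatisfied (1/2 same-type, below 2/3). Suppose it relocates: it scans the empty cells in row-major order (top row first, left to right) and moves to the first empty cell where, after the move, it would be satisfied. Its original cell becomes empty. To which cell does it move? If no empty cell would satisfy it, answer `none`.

(2,2)

Vacating (4,2). Empty cells in order:
  (2,2): 2/3 same-type → satisfied — stop here.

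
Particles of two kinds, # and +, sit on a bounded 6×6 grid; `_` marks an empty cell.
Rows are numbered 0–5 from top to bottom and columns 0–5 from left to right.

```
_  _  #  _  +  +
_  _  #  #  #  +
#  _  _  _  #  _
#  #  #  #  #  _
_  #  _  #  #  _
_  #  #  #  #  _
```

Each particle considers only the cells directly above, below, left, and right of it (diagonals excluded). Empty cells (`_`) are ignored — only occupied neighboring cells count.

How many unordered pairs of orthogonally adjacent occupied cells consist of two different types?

Scan each occupied cell's neighbors to the right and below so each pair is counted once.
Row 0: #(0,2)–#(1,2)= +(0,4)–+(0,5)= +(0,4)–#(1,4)≠ +(0,5)–+(1,5)=  → 1/4 unlike.
Row 1: #(1,2)–#(1,3)= #(1,3)–#(1,4)= #(1,4)–+(1,5)≠ #(1,4)–#(2,4)=  → 1/4 unlike.
Row 2: #(2,0)–#(3,0)= #(2,4)–#(3,4)=  → 0/2 unlike.
Row 3: #(3,0)–#(3,1)= #(3,1)–#(3,2)= #(3,1)–#(4,1)= #(3,2)–#(3,3)= #(3,3)–#(3,4)= #(3,3)–#(4,3)= #(3,4)–#(4,4)=  → 0/7 unlike.
Row 4: #(4,1)–#(5,1)= #(4,3)–#(4,4)= #(4,3)–#(5,3)= #(4,4)–#(5,4)=  → 0/4 unlike.
Row 5: #(5,1)–#(5,2)= #(5,2)–#(5,3)= #(5,3)–#(5,4)=  → 0/3 unlike.
Total adjacent occupied pairs: 24; unlike-type pairs: 2.

2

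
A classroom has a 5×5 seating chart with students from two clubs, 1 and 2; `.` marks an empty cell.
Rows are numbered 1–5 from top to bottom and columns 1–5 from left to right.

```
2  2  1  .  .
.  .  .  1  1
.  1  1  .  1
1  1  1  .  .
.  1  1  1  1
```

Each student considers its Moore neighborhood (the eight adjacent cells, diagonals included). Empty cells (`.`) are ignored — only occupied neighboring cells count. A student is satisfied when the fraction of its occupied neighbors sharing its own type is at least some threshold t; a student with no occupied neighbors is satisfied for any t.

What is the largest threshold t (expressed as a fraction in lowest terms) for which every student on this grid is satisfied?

1/2

Row 1: (1,1)2 1/1 · (1,2)2 1/2 · (1,3)1 1/2
Row 2: (2,4)1 4/4 · (2,5)1 2/2
Row 3: (3,2)1 4/4 · (3,3)1 4/4 · (3,5)1 2/2
Row 4: (4,1)1 3/3 · (4,2)1 6/6 · (4,3)1 6/6
Row 5: (5,2)1 4/4 · (5,3)1 4/4 · (5,4)1 3/3 · (5,5)1 1/1
The smallest same-type fraction is 1/2 at (1,2), which reduces to 1/2. Any threshold above that leaves this student unsatisfied.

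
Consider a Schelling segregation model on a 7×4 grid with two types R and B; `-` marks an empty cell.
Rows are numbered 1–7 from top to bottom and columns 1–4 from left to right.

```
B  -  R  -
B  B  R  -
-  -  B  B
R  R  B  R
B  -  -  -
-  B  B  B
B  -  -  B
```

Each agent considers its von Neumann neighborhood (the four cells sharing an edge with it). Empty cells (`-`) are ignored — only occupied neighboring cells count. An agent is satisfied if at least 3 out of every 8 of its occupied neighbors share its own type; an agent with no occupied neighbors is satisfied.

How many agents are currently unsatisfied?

Row 1: (1,1)B 1/1 ✓ · (1,3)R 1/1 ✓
Row 2: (2,1)B 2/2 ✓ · (2,2)B 1/2 ✓ · (2,3)R 1/3 ✗
Row 3: (3,3)B 2/3 ✓ · (3,4)B 1/2 ✓
Row 4: (4,1)R 1/2 ✓ · (4,2)R 1/2 ✓ · (4,3)B 1/3 ✗ · (4,4)R 0/2 ✗
Row 5: (5,1)B 0/1 ✗
Row 6: (6,2)B 1/1 ✓ · (6,3)B 2/2 ✓ · (6,4)B 2/2 ✓
Row 7: (7,1)B 0/0 ✓ · (7,4)B 1/1 ✓
Unsatisfied: (2,3), (4,3), (4,4), (5,1) — 4 in total.

4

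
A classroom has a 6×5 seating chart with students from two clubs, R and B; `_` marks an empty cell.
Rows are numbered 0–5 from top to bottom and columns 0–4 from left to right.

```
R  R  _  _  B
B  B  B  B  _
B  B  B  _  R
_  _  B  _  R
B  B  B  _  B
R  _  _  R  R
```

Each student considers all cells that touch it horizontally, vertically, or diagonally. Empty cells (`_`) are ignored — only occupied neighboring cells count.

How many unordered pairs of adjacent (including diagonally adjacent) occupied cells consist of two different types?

12

Scan each occupied cell's neighbors to the right and below (and the two forward diagonals) so each pair is counted once.
Row 0: R(0,0)–R(0,1)= R(0,0)–B(1,0)≠ R(0,0)–B(1,1)≠ R(0,1)–B(1,1)≠ R(0,1)–B(1,2)≠ R(0,1)–B(1,0)≠ B(0,4)–B(1,3)=  → 5/7 unlike.
Row 1: B(1,0)–B(1,1)= B(1,0)–B(2,0)= B(1,0)–B(2,1)= B(1,1)–B(1,2)= B(1,1)–B(2,1)= B(1,1)–B(2,2)= B(1,1)–B(2,0)= B(1,2)–B(1,3)= B(1,2)–B(2,2)= B(1,2)–B(2,1)= B(1,3)–R(2,4)≠ B(1,3)–B(2,2)=  → 1/12 unlike.
Row 2: B(2,0)–B(2,1)= B(2,1)–B(2,2)= B(2,1)–B(3,2)= B(2,2)–B(3,2)= R(2,4)–R(3,4)=  → 0/5 unlike.
Row 3: B(3,2)–B(4,2)= B(3,2)–B(4,1)= R(3,4)–B(4,4)≠  → 1/3 unlike.
Row 4: B(4,0)–B(4,1)= B(4,0)–R(5,0)≠ B(4,1)–B(4,2)= B(4,1)–R(5,0)≠ B(4,2)–R(5,3)≠ B(4,4)–R(5,4)≠ B(4,4)–R(5,3)≠  → 5/7 unlike.
Row 5: R(5,3)–R(5,4)=  → 0/1 unlike.
Total adjacent occupied pairs: 35; unlike-type pairs: 12.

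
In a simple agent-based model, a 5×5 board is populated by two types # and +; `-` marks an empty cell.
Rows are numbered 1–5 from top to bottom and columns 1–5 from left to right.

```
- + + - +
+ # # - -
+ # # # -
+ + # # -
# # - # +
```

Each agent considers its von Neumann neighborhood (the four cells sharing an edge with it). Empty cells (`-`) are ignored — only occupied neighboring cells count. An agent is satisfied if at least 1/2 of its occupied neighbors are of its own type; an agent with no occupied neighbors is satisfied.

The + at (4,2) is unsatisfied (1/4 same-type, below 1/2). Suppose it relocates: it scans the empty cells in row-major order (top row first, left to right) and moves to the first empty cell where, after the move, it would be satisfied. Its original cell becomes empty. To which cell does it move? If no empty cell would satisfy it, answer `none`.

(1,1)

Vacating (4,2). Empty cells in order:
  (1,1): 2/2 same-type → satisfied — stop here.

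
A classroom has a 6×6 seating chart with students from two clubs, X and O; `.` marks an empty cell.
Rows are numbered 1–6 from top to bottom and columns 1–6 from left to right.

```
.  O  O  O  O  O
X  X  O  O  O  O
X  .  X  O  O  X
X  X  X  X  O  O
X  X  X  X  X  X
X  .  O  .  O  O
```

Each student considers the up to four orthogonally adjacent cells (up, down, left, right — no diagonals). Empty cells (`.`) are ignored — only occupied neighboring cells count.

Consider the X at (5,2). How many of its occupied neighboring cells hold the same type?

Occupied neighbors of (5,2): (4,2)=X, (5,1)=X, (5,3)=X.
Same type (X): 3 of 3.

3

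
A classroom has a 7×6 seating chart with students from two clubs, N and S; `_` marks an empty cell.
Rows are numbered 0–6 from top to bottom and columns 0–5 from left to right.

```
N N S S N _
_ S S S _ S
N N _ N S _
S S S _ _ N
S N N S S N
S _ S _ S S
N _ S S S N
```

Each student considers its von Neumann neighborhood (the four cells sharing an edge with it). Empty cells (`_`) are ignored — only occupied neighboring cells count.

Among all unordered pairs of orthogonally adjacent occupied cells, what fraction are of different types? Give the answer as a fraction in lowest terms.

9/19

Scan each occupied cell's neighbors to the right and below so each pair is counted once.
Row 0: N(0,0)–N(0,1)= N(0,1)–S(0,2)≠ N(0,1)–S(1,1)≠ S(0,2)–S(0,3)= S(0,2)–S(1,2)= S(0,3)–N(0,4)≠ S(0,3)–S(1,3)=  → 3/7 unlike.
Row 1: S(1,1)–S(1,2)= S(1,1)–N(2,1)≠ S(1,2)–S(1,3)= S(1,3)–N(2,3)≠  → 2/4 unlike.
Row 2: N(2,0)–N(2,1)= N(2,0)–S(3,0)≠ N(2,1)–S(3,1)≠ N(2,3)–S(2,4)≠  → 3/4 unlike.
Row 3: S(3,0)–S(3,1)= S(3,0)–S(4,0)= S(3,1)–S(3,2)= S(3,1)–N(4,1)≠ S(3,2)–N(4,2)≠ N(3,5)–N(4,5)=  → 2/6 unlike.
Row 4: S(4,0)–N(4,1)≠ S(4,0)–S(5,0)= N(4,1)–N(4,2)= N(4,2)–S(4,3)≠ N(4,2)–S(5,2)≠ S(4,3)–S(4,4)= S(4,4)–N(4,5)≠ S(4,4)–S(5,4)= N(4,5)–S(5,5)≠  → 5/9 unlike.
Row 5: S(5,0)–N(6,0)≠ S(5,2)–S(6,2)= S(5,4)–S(5,5)= S(5,4)–S(6,4)= S(5,5)–N(6,5)≠  → 2/5 unlike.
Row 6: S(6,2)–S(6,3)= S(6,3)–S(6,4)= S(6,4)–N(6,5)≠  → 1/3 unlike.
Total adjacent occupied pairs: 38; unlike-type pairs: 18.
18/38 reduces to 9/19.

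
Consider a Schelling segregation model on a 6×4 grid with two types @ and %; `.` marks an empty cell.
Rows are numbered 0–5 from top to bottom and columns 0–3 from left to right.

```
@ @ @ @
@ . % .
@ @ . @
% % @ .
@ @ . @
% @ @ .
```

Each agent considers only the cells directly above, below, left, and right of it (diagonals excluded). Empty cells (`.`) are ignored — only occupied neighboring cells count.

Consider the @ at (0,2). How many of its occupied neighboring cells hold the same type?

Occupied neighbors of (0,2): (1,2)=%, (0,1)=@, (0,3)=@.
Same type (@): 2 of 3.

2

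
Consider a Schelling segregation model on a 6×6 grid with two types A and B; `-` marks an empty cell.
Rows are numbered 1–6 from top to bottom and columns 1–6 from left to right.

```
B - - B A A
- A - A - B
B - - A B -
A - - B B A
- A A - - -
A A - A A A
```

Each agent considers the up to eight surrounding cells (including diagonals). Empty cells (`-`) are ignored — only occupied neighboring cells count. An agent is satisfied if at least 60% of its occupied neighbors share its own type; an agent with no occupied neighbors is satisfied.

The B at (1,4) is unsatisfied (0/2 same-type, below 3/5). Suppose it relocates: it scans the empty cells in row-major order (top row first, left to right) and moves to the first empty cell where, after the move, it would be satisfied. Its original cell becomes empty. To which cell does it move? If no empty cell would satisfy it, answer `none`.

Vacating (1,4). Empty cells in order:
  (1,2): 1/2 same-type → still unsatisfied.
  (1,3): 0/2 same-type → still unsatisfied.
  (2,1): 2/3 same-type → satisfied — stop here.

(2,1)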